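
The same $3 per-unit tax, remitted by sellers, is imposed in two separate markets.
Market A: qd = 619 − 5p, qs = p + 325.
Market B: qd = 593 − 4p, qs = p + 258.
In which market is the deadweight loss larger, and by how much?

Market A: pre-tax p* = $49, q* = 374; post-tax q = 371.5; deadweight loss = $3.75.
Market B: pre-tax p* = $67, q* = 325; post-tax q = 322.6; deadweight loss = $3.6.
Difference: $3.75 vs $3.6 → market A is larger by $0.15.

Market A, by $0.15.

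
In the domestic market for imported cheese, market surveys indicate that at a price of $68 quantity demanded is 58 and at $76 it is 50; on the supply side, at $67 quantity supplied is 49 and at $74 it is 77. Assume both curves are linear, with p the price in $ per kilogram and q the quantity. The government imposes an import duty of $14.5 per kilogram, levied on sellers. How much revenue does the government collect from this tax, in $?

Demand slope: (50 − 58)/(76 − 68) = -1, so qd = 126 − p.
Supply slope: (77 − 49)/(74 − 67) = 4, so qs = 4p − 219.
Without the tax, 126 − p = 4p − 219 gives 5p = 345, so p* = $69 and q* = 57.
With the tax collected from sellers, supply shifts: qs = 4(p − 14.5) − 219.
New equilibrium: consumers pay $80.6, sellers receive $66.1, q = 45.4. (Wedge: pb − ps = 14.5.)
Revenue = t · Q = 14.5 · 45.4 = $658.3.

Tax revenue = $658.3.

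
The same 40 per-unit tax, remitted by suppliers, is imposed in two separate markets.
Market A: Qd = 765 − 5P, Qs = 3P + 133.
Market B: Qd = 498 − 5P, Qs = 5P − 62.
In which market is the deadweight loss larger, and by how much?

Market A: pre-tax P* = 79, Q* = 370; post-tax Q = 295; deadweight loss = 1500.
Market B: pre-tax P* = 56, Q* = 218; post-tax Q = 118; deadweight loss = 2000.
Difference: 1500 vs 2000 → market B is larger by 500.

Market B, by 500.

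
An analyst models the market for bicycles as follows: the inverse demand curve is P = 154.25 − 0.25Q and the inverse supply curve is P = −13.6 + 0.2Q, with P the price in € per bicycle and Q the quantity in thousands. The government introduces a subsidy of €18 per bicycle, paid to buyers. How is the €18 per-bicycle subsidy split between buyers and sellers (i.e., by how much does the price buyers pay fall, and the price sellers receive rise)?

Rewrite in direct form: Qd = 617 − 4P and Qs = 5P + 68.
Without the subsidy, 617 − 4P = 5P + 68 gives 9P = 549, so P* = €61 and Q* = 373.
With a per-unit subsidy paid to buyers, each effectively pays P − 18, so demand becomes Qd = 617 − 4(P − 18).
New equilibrium: buyers pay €51, sellers receive €69, Q = 413. (Wedge: Pb − Ps = −18.)
Gain to buyers: €10; to sellers: €8. (They sum to €18.)

Buyers gain €10 per bicycle; sellers gain €8 per bicycle.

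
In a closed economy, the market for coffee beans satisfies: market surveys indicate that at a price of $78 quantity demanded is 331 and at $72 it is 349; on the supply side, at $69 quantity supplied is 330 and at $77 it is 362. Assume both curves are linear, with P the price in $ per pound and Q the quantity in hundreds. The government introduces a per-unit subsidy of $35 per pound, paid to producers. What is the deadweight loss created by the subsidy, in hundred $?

Demand slope: (349 − 331)/(72 − 78) = -3, so Qd = 565 − 3P.
Supply slope: (362 − 330)/(77 − 69) = 4, so Qs = 4P + 54.
Before the subsidy: set 565 − 3P = 4P + 54 → P* = $73, Q* = 346.
With a per-unit subsidy paid to producers, each receives P + 35 per unit sold, so supply becomes Qs = 4(P + 35) + 54.
New equilibrium: consumers pay $53, producers receive $88, Q = 406. (Wedge: Pb − Ps = −35.)
Quantity rises by |ΔQ| = |346 − 406| = 60.
DWL = ½ · t · |ΔQ| = ½ · 35 · 60 = $1050.

Deadweight loss = $1050 hundred.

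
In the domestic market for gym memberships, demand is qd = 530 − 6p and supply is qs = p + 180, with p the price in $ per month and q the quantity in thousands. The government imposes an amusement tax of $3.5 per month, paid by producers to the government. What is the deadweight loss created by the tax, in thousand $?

Before the tax: set 530 − 6p = p + 180 → p* = $50, q* = 230.
With the tax collected from producers, supply shifts: qs = (p − 3.5) + 180.
New equilibrium: buyers pay $50.5, producers receive $47, q = 227. (Wedge: pb − ps = 3.5.)
Quantity falls by |ΔQ| = |230 − 227| = 3.
DWL = ½ · t · |ΔQ| = ½ · 3.5 · 3 = $5.25.

Deadweight loss = $5.25 thousand.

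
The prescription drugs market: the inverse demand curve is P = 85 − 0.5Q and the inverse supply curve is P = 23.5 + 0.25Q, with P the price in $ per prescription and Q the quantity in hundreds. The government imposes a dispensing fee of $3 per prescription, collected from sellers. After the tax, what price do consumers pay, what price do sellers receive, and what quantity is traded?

Inverting to Q(P) form: Qd = 170 − 2P; Qs = 4P − 94.
Without the tax, 170 − 2P = 4P − 94 gives 6P = 264, so P* = $44 and Q* = 82.
With the tax collected from sellers, supply shifts: Qs = 4(P − 3) − 94.
New equilibrium: consumers pay $46, sellers receive $43, Q = 78. (Wedge: Pb − Ps = 3.)

Consumers pay $46; sellers receive $43; quantity = 78.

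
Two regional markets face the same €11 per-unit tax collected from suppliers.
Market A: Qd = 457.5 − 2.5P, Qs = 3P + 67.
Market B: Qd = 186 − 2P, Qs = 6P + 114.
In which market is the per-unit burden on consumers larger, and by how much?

Market A: pre-tax P* = €71, Q* = 280; post-tax Q = 265; per-unit burden on consumers = €6.
Market B: pre-tax P* = €9, Q* = 168; post-tax Q = 151.5; per-unit burden on consumers = €8.25.
Difference: €6 vs €8.25 → market B is larger by €2.25.

Market B, by €2.25.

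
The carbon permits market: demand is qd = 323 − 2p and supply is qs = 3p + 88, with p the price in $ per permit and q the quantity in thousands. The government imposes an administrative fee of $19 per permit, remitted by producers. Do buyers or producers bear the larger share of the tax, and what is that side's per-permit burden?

Without the tax, 323 − 2p = 3p + 88 gives 5p = 235, so p* = $47 and q* = 229.
With the tax collected from producers, supply shifts: qs = 3(p − 19) + 88.
New equilibrium: buyers pay $58.4, producers receive $39.4, q = 206.2. (Wedge: pb − ps = 19.)
Per-permit burden: buyers $11.4, producers $7.6.
Buyers take the larger share because demand is less price-elastic here (demand slope 2 vs supply slope 3).
The less price-elastic side of the market bears the larger share of a per-unit tax.

Buyers bear the larger share: $11.4 per permit.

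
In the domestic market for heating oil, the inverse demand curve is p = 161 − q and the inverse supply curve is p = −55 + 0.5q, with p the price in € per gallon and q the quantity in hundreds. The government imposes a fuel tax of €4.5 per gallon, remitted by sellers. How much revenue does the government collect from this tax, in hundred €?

Rewrite in direct form: qd = 161 − p and qs = 2p + 110.
Without the tax, 161 − p = 2p + 110 gives 3p = 51, so p* = €17 and q* = 144.
With the tax collected from sellers, supply shifts: qs = 2(p − 4.5) + 110.
New equilibrium: buyers pay €20, sellers receive €15.5, q = 141. (Wedge: pb − ps = 4.5.)
Revenue = t · Q = 4.5 · 141 = €634.5.

Tax revenue = €634.5 hundred.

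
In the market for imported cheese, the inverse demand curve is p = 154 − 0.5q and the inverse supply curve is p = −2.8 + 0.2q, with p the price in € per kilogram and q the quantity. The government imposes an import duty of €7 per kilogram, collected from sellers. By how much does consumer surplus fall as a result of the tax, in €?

Inverting to q(p) form: qd = 308 − 2p; qs = 5p + 14.
Without the tax, 308 − 2p = 5p + 14 gives 7p = 294, so p* = €42 and q* = 224.
With the tax collected from sellers, supply shifts: qs = 5(p − 7) + 14.
Solving gives q = 214 with buyers paying €47 and sellers receiving €40 (the €7 wedge).
ΔCS is the trapezoid between Q = 214 and Q = 224 of height €5: ½ · (224 + 214) · 5 = €1095.

Consumer surplus falls by €1095.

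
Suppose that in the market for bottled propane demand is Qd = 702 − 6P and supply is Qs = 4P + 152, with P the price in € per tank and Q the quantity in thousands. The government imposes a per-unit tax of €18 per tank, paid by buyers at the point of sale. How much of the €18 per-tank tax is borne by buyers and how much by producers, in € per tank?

Before the tax: set 702 − 6P = 4P + 152 → P* = €55, Q* = 372.
With the tax collected from buyers, demand (in seller-price terms) shifts: Qd = 702 − 6(P + 18).
Solving gives Q = 328.8 with buyers paying €62.2 and producers receiving €44.2 (the €18 wedge).
Burden on buyers: €7.2; on producers: €10.8. (They sum to €18.)

Buyers bear €7.2 per tank; producers bear €10.8 per tank.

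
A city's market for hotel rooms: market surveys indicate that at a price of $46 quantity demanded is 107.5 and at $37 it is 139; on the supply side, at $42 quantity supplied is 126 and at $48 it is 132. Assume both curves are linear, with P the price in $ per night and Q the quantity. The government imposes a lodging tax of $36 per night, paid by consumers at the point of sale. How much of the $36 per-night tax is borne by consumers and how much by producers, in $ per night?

Demand slope: (139 − 107.5)/(37 − 46) = -3.5, so Qd = 268.5 − 3.5P.
Supply slope: (132 − 126)/(48 − 42) = 1, so Qs = P + 84.
Without the tax, 268.5 − 3.5P = P + 84 gives 4.5P = 184.5, so P* = $41 and Q* = 125.
With the tax collected from consumers, demand (in seller-price terms) shifts: Qd = 268.5 − 3.5(P + 36).
Solving gives Q = 97 with consumers paying $49 and producers receiving $13 (the $36 wedge).
Burden on consumers: $8; on producers: $28. (They sum to $36.)
The less price-elastic side of the market bears the larger share of a per-unit tax.

Consumers bear $8 per night; producers bear $28 per night.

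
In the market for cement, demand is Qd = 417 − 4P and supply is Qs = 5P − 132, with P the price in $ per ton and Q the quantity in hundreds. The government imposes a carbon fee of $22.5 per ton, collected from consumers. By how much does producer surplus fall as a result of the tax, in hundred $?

Before the tax: set 417 − 4P = 5P − 132 → P* = $61, Q* = 173.
With the tax collected from consumers, demand (in seller-price terms) shifts: Qd = 417 − 4(P + 22.5).
Solving gives Q = 123 with consumers paying $73.5 and suppliers receiving $51 (the $22.5 wedge).
ΔPS is the trapezoid between Q = 123 and Q = 173 of height $10: ½ · (173 + 123) · 10 = $1480.

Producer surplus falls by $1480 hundred.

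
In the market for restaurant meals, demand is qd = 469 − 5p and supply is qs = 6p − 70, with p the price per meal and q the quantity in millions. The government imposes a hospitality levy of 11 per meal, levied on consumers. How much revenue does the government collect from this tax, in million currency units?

Without the tax, 469 − 5p = 6p − 70 gives 11p = 539, so p* = 49 and q* = 224.
With the tax collected from consumers, demand (in seller-price terms) shifts: qd = 469 − 5(p + 11).
New equilibrium: consumers pay 55, producers receive 44, q = 194. (Wedge: pb − ps = 11.)
Revenue = t · Q = 11 · 194 = 2134.

Tax revenue = 2134 million.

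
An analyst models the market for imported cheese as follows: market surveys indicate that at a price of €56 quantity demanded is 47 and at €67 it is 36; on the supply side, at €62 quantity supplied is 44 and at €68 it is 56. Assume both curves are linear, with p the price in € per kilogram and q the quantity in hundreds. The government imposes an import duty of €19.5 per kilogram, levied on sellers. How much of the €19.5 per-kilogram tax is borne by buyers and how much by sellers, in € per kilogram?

Buyers bear €13 per kilogram; sellers bear €6.5 per kilogram.

Demand slope: (36 − 47)/(67 − 56) = -1, so qd = 103 − p.
Supply slope: (56 − 44)/(68 − 62) = 2, so qs = 2p − 80.
Without the tax, 103 − p = 2p − 80 gives 3p = 183, so p* = €61 and q* = 42.
With the tax collected from sellers, supply shifts: qs = 2(p − 19.5) − 80.
Solving gives q = 29 with buyers paying €74 and sellers receiving €54.5 (the €19.5 wedge).
Burden on buyers: €13; on sellers: €6.5. (They sum to €19.5.)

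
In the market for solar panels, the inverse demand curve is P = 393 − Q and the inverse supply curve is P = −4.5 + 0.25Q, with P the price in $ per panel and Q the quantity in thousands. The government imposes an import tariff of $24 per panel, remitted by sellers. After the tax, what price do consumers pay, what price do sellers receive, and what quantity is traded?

Rewrite in direct form: Qd = 393 − P and Qs = 4P + 18.
Without the tax, 393 − P = 4P + 18 gives 5P = 375, so P* = $75 and Q* = 318.
With the tax collected from sellers, supply shifts: Qs = 4(P − 24) + 18.
New equilibrium: consumers pay $94.2, sellers receive $70.2, Q = 298.8. (Wedge: Pb − Ps = 24.)
The less price-elastic side of the market bears the larger share of a per-unit tax.

Consumers pay $94.2; sellers receive $70.2; quantity = 298.8.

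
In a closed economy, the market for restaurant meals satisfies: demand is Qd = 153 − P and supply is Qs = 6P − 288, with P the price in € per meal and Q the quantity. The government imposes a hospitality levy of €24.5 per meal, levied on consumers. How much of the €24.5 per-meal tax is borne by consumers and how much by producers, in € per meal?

Consumers bear €21 per meal; producers bear €3.5 per meal.

Before the tax: set 153 − P = 6P − 288 → P* = €63, Q* = 90.
With the tax collected from consumers, demand (in seller-price terms) shifts: Qd = 153 − (P + 24.5).
New equilibrium: consumers pay €84, producers receive €59.5, Q = 69. (Wedge: Pb − Ps = 24.5.)
Burden on consumers: €21; on producers: €3.5. (They sum to €24.5.)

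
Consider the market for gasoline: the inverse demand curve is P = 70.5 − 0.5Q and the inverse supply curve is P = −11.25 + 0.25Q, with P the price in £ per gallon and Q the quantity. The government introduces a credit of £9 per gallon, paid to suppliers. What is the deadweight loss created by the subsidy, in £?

Deadweight loss = £54.

Rewrite in direct form: Qd = 141 − 2P and Qs = 4P + 45.
Without the subsidy, 141 − 2P = 4P + 45 gives 6P = 96, so P* = £16 and Q* = 109.
With a per-unit subsidy paid to suppliers, each receives P + 9 per unit sold, so supply becomes Qs = 4(P + 9) + 45.
Solving gives Q = 121 with buyers paying £10 and suppliers receiving £19 (the £9 wedge).
Quantity rises by |ΔQ| = |109 − 121| = 12.
DWL = ½ · t · |ΔQ| = ½ · 9 · 12 = £54.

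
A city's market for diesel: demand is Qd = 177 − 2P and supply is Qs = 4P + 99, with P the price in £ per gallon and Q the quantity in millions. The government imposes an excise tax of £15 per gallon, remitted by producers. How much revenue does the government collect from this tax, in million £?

Before the tax: set 177 − 2P = 4P + 99 → P* = £13, Q* = 151.
With the tax collected from producers, supply shifts: Qs = 4(P − 15) + 99.
Solving gives Q = 131 with buyers paying £23 and producers receiving £8 (the £15 wedge).
Revenue = t · Q = 15 · 131 = £1965.

Tax revenue = £1965 million.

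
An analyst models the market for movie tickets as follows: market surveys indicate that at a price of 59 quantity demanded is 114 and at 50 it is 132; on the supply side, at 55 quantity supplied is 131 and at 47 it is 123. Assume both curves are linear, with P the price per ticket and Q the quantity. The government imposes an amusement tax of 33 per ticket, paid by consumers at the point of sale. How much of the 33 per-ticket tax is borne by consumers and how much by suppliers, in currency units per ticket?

Consumers bear 11 per ticket; suppliers bear 22 per ticket.

Demand slope: (132 − 114)/(50 − 59) = -2, so Qd = 232 − 2P.
Supply slope: (123 − 131)/(47 − 55) = 1, so Qs = P + 76.
Before the tax: set 232 − 2P = P + 76 → P* = 52, Q* = 128.
With the tax collected from consumers, demand (in seller-price terms) shifts: Qd = 232 − 2(P + 33).
New equilibrium: consumers pay 63, suppliers receive 30, Q = 106. (Wedge: Pb − Ps = 33.)
Burden on consumers: 11; on suppliers: 22. (They sum to 33.)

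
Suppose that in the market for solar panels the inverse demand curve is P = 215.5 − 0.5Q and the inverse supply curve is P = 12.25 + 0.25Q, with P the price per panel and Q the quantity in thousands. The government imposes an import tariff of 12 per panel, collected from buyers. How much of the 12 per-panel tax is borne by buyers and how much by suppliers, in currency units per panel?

Buyers bear 8 per panel; suppliers bear 4 per panel.

Inverting to Q(P) form: Qd = 431 − 2P; Qs = 4P − 49.
Without the tax, 431 − 2P = 4P − 49 gives 6P = 480, so P* = 80 and Q* = 271.
With the tax collected from buyers, demand (in seller-price terms) shifts: Qd = 431 − 2(P + 12).
Solving gives Q = 255 with buyers paying 88 and suppliers receiving 76 (the 12 wedge).
Burden on buyers: 8; on suppliers: 4. (They sum to 12.)
The less price-elastic side of the market bears the larger share of a per-unit tax.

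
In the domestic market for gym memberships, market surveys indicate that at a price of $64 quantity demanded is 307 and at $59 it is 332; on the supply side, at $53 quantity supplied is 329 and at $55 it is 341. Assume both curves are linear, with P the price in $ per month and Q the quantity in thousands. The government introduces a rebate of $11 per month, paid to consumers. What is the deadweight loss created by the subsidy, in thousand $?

Demand slope: (332 − 307)/(59 − 64) = -5, so Qd = 627 − 5P.
Supply slope: (341 − 329)/(55 − 53) = 6, so Qs = 6P + 11.
Before the subsidy: set 627 − 5P = 6P + 11 → P* = $56, Q* = 347.
With a per-unit subsidy paid to consumers, each effectively pays P − 11, so demand becomes Qd = 627 − 5(P − 11).
New equilibrium: consumers pay $50, sellers receive $61, Q = 377. (Wedge: Pb − Ps = −11.)
Quantity rises by |ΔQ| = |347 − 377| = 30.
DWL = ½ · t · |ΔQ| = ½ · 11 · 30 = $165.

Deadweight loss = $165 thousand.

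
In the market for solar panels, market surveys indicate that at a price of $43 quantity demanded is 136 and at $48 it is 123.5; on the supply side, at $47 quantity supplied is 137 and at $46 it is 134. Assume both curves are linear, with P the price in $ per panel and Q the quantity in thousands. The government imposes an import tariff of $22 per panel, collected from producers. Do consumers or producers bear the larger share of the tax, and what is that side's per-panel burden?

Demand slope: (123.5 − 136)/(48 − 43) = -2.5, so Qd = 243.5 − 2.5P.
Supply slope: (134 − 137)/(46 − 47) = 3, so Qs = 3P − 4.
Before the tax: set 243.5 − 2.5P = 3P − 4 → P* = $45, Q* = 131.
With the tax collected from producers, supply shifts: Qs = 3(P − 22) − 4.
New equilibrium: consumers pay $57, producers receive $35, Q = 101. (Wedge: Pb − Ps = 22.)
Per-panel burden: consumers $12, producers $10.
Consumers take the larger share because demand is less price-elastic here (demand slope 2.5 vs supply slope 3).

Consumers bear the larger share: $12 per panel.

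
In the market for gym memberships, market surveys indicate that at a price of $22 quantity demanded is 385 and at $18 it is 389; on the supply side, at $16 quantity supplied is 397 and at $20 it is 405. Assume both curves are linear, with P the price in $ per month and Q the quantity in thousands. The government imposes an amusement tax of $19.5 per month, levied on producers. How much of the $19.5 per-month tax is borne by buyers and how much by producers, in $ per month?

Demand slope: (389 − 385)/(18 − 22) = -1, so Qd = 407 − P.
Supply slope: (405 − 397)/(20 − 16) = 2, so Qs = 2P + 365.
Before the tax: set 407 − P = 2P + 365 → P* = $14, Q* = 393.
With the tax collected from producers, supply shifts: Qs = 2(P − 19.5) + 365.
Solving gives Q = 380 with buyers paying $27 and producers receiving $7.5 (the $19.5 wedge).
Burden on buyers: $13; on producers: $6.5. (They sum to $19.5.)

Buyers bear $13 per month; producers bear $6.5 per month.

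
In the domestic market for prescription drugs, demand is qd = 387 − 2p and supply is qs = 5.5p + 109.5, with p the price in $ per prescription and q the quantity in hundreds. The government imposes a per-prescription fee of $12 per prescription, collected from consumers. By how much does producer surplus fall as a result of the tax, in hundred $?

Before the tax: set 387 − 2p = 5.5p + 109.5 → p* = $37, q* = 313.
With the tax collected from consumers, demand (in seller-price terms) shifts: qd = 387 − 2(p + 12).
New equilibrium: consumers pay $45.8, suppliers receive $33.8, q = 295.4. (Wedge: pb − ps = 12.)
ΔPS is the trapezoid between Q = 295.4 and Q = 313 of height $3.2: ½ · (313 + 295.4) · 3.2 = $973.44.

Producer surplus falls by $973.44 hundred.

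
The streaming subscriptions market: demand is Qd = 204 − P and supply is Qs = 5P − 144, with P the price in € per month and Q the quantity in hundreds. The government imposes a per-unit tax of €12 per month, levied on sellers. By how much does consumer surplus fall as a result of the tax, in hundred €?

Consumer surplus falls by €1410 hundred.

Before the tax: set 204 − P = 5P − 144 → P* = €58, Q* = 146.
With the tax collected from sellers, supply shifts: Qs = 5(P − 12) − 144.
Solving gives Q = 136 with consumers paying €68 and sellers receiving €56 (the €12 wedge).
ΔCS is the trapezoid between Q = 136 and Q = 146 of height €10: ½ · (146 + 136) · 10 = €1410.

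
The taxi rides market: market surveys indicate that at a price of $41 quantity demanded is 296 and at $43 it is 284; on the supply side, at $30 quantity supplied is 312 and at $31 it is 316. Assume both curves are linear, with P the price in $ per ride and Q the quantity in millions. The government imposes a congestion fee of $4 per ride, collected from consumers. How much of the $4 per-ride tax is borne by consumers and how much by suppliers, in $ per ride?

Demand slope: (284 − 296)/(43 − 41) = -6, so Qd = 542 − 6P.
Supply slope: (316 − 312)/(31 − 30) = 4, so Qs = 4P + 192.
Before the tax: set 542 − 6P = 4P + 192 → P* = $35, Q* = 332.
With the tax collected from consumers, demand (in seller-price terms) shifts: Qd = 542 − 6(P + 4).
New equilibrium: consumers pay $36.6, suppliers receive $32.6, Q = 322.4. (Wedge: Pb − Ps = 4.)
Burden on consumers: $1.6; on suppliers: $2.4. (They sum to $4.)
The less price-elastic side of the market bears the larger share of a per-unit tax.

Consumers bear $1.6 per ride; suppliers bear $2.4 per ride.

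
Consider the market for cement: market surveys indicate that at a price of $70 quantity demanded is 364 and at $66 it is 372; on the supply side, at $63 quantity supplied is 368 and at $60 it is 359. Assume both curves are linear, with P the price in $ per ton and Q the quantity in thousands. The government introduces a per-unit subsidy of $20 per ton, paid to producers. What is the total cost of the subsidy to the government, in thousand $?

Government outlay = $7960 thousand.

Demand slope: (372 − 364)/(66 − 70) = -2, so Qd = 504 − 2P.
Supply slope: (359 − 368)/(60 − 63) = 3, so Qs = 3P + 179.
Without the subsidy, 504 − 2P = 3P + 179 gives 5P = 325, so P* = $65 and Q* = 374.
With a per-unit subsidy paid to producers, each receives P + 20 per unit sold, so supply becomes Qs = 3(P + 20) + 179.
New equilibrium: buyers pay $53, producers receive $73, Q = 398. (Wedge: Pb − Ps = −20.)
Outlay = t · Q = 20 · 398 = $7960.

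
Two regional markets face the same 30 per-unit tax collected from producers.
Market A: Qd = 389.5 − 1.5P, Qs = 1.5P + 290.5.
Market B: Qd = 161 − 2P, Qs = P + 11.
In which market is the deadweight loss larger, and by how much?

Market A: pre-tax P* = 33, Q* = 340; post-tax Q = 317.5; deadweight loss = 337.5.
Market B: pre-tax P* = 50, Q* = 61; post-tax Q = 41; deadweight loss = 300.
Difference: 337.5 vs 300 → market A is larger by 37.5.

Market A, by 37.5.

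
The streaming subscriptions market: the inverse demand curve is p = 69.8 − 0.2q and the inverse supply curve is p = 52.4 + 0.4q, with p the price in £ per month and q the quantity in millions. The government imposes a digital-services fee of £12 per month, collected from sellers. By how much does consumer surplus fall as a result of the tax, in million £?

Rewrite in direct form: qd = 349 − 5p and qs = 2.5p − 131.
Without the tax, 349 − 5p = 2.5p − 131 gives 7.5p = 480, so p* = £64 and q* = 29.
With the tax collected from sellers, supply shifts: qs = 2.5(p − 12) − 131.
Solving gives q = 9 with consumers paying £68 and sellers receiving £56 (the £12 wedge).
ΔCS is the trapezoid between Q = 9 and Q = 29 of height £4: ½ · (29 + 9) · 4 = £76.

Consumer surplus falls by £76 million.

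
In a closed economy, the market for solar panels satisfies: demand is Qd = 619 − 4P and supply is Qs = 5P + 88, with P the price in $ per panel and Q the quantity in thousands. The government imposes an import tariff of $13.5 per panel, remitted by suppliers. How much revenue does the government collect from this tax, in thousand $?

Before the tax: set 619 − 4P = 5P + 88 → P* = $59, Q* = 383.
With the tax collected from suppliers, supply shifts: Qs = 5(P − 13.5) + 88.
New equilibrium: buyers pay $66.5, suppliers receive $53, Q = 353. (Wedge: Pb − Ps = 13.5.)
Revenue = t · Q = 13.5 · 353 = $4765.5.

Tax revenue = $4765.5 thousand.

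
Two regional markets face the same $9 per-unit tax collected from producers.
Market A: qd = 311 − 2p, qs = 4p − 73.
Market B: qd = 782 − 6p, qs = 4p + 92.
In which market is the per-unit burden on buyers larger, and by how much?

Market A: pre-tax p* = $64, q* = 183; post-tax q = 171; per-unit burden on buyers = $6.
Market B: pre-tax p* = $69, q* = 368; post-tax q = 346.4; per-unit burden on buyers = $3.6.
Difference: $6 vs $3.6 → market A is larger by $2.4.

Market A, by $2.4.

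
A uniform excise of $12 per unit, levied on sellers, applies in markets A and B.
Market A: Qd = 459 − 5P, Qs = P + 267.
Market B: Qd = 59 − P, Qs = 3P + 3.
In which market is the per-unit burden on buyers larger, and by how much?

Market B, by $7.

Market A: pre-tax P* = $32, Q* = 299; post-tax Q = 289; per-unit burden on buyers = $2.
Market B: pre-tax P* = $14, Q* = 45; post-tax Q = 36; per-unit burden on buyers = $9.
Difference: $2 vs $9 → market B is larger by $7.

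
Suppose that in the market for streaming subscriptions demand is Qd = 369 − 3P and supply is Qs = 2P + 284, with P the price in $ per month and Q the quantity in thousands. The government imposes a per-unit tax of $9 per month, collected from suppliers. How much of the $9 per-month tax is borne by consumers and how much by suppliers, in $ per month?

Before the tax: set 369 − 3P = 2P + 284 → P* = $17, Q* = 318.
With the tax collected from suppliers, supply shifts: Qs = 2(P − 9) + 284.
Solving gives Q = 307.2 with consumers paying $20.6 and suppliers receiving $11.6 (the $9 wedge).
Burden on consumers: $3.6; on suppliers: $5.4. (They sum to $9.)
The less price-elastic side of the market bears the larger share of a per-unit tax.

Consumers bear $3.6 per month; suppliers bear $5.4 per month.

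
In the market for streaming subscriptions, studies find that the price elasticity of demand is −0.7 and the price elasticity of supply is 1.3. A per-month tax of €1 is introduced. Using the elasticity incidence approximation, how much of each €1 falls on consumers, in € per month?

Incidence ratio: consumers' share ≈ εs / (εs + |εd|) = 1.3 / (1.3 + 0.7) = 0.65.
So consumers bear ≈ 0.65 × €1 = €0.65; producers bear €0.35.

Consumers bear ≈ €0.65 per month.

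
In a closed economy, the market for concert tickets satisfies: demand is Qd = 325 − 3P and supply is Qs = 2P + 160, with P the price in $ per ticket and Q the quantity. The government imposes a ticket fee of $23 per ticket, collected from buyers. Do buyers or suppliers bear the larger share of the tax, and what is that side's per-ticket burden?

Without the tax, 325 − 3P = 2P + 160 gives 5P = 165, so P* = $33 and Q* = 226.
With the tax collected from buyers, demand (in seller-price terms) shifts: Qd = 325 − 3(P + 23).
Solving gives Q = 198.4 with buyers paying $42.2 and suppliers receiving $19.2 (the $23 wedge).
Per-ticket burden: buyers $9.2, suppliers $13.8.
Suppliers take the larger share because supply is less price-elastic here (demand slope 3 vs supply slope 2).
The less price-elastic side of the market bears the larger share of a per-unit tax.

Suppliers bear the larger share: $13.8 per ticket.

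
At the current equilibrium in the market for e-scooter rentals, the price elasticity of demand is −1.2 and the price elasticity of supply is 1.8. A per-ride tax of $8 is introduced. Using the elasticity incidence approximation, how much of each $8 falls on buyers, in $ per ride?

Buyers bear ≈ $4.8 per ride.

Incidence ratio: buyers' share ≈ εs / (εs + |εd|) = 1.8 / (1.8 + 1.2) = 0.6.
So buyers bear ≈ 0.6 × $8 = $4.8; sellers bear $3.2.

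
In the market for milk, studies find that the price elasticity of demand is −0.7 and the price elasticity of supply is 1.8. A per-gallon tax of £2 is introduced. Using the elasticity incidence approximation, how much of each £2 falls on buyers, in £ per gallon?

Incidence ratio: buyers' share ≈ εs / (εs + |εd|) = 1.8 / (1.8 + 0.7) = 0.72.
So buyers bear ≈ 0.72 × £2 = £1.44; sellers bear £0.56.

Buyers bear ≈ £1.44 per gallon.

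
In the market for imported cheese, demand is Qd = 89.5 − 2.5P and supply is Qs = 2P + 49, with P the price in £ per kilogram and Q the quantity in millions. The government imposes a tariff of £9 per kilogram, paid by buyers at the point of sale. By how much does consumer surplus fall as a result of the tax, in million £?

Consumer surplus falls by £248 million.

Without the tax, 89.5 − 2.5P = 2P + 49 gives 4.5P = 40.5, so P* = £9 and Q* = 67.
With the tax collected from buyers, demand (in seller-price terms) shifts: Qd = 89.5 − 2.5(P + 9).
Solving gives Q = 57 with buyers paying £13 and sellers receiving £4 (the £9 wedge).
ΔCS is the trapezoid between Q = 57 and Q = 67 of height £4: ½ · (67 + 57) · 4 = £248.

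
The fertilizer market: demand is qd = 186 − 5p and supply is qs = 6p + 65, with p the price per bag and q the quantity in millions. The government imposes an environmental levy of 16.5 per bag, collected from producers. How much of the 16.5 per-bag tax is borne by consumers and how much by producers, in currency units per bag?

Before the tax: set 186 − 5p = 6p + 65 → p* = 11, q* = 131.
With the tax collected from producers, supply shifts: qs = 6(p − 16.5) + 65.
New equilibrium: consumers pay 20, producers receive 3.5, q = 86. (Wedge: pb − ps = 16.5.)
Burden on consumers: 9; on producers: 7.5. (They sum to 16.5.)
The less price-elastic side of the market bears the larger share of a per-unit tax.

Consumers bear 9 per bag; producers bear 7.5 per bag.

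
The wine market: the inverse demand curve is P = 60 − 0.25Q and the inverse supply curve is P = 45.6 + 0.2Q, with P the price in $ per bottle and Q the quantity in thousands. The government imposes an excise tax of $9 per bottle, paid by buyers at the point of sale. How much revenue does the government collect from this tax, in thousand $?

Tax revenue = $108 thousand.

Inverting to Q(P) form: Qd = 240 − 4P; Qs = 5P − 228.
Without the tax, 240 − 4P = 5P − 228 gives 9P = 468, so P* = $52 and Q* = 32.
With the tax collected from buyers, demand (in seller-price terms) shifts: Qd = 240 − 4(P + 9).
Solving gives Q = 12 with buyers paying $57 and suppliers receiving $48 (the $9 wedge).
Revenue = t · Q = 9 · 12 = $108.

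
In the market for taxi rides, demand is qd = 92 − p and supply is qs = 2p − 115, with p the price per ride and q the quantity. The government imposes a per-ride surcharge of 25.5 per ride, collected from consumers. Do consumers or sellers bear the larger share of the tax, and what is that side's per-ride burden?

Consumers bear the larger share: 17 per ride.

Without the tax, 92 − p = 2p − 115 gives 3p = 207, so p* = 69 and q* = 23.
With the tax collected from consumers, demand (in seller-price terms) shifts: qd = 92 − (p + 25.5).
New equilibrium: consumers pay 86, sellers receive 60.5, q = 6. (Wedge: pb − ps = 25.5.)
Per-ride burden: consumers 17, sellers 8.5.
Consumers take the larger share because demand is less price-elastic here (demand slope 1 vs supply slope 2).
The less price-elastic side of the market bears the larger share of a per-unit tax.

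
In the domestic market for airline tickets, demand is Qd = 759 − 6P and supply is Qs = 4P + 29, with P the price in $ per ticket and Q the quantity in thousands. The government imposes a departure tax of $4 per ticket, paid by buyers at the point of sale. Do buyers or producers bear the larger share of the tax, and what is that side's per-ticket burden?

Without the tax, 759 − 6P = 4P + 29 gives 10P = 730, so P* = $73 and Q* = 321.
With the tax collected from buyers, demand (in seller-price terms) shifts: Qd = 759 − 6(P + 4).
Solving gives Q = 311.4 with buyers paying $74.6 and producers receiving $70.6 (the $4 wedge).
Per-ticket burden: buyers $1.6, producers $2.4.
Producers take the larger share because supply is less price-elastic here (demand slope 6 vs supply slope 4).

Producers bear the larger share: $2.4 per ticket.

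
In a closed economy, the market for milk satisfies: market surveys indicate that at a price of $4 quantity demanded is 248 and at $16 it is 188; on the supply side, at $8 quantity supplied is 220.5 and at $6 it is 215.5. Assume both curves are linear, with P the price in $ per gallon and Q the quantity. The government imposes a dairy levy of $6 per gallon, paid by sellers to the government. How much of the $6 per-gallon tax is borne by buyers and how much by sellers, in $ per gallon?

Demand slope: (188 − 248)/(16 − 4) = -5, so Qd = 268 − 5P.
Supply slope: (215.5 − 220.5)/(6 − 8) = 2.5, so Qs = 2.5P + 200.5.
Before the tax: set 268 − 5P = 2.5P + 200.5 → P* = $9, Q* = 223.
With the tax collected from sellers, supply shifts: Qs = 2.5(P − 6) + 200.5.
New equilibrium: buyers pay $11, sellers receive $5, Q = 213. (Wedge: Pb − Ps = 6.)
Burden on buyers: $2; on sellers: $4. (They sum to $6.)
The less price-elastic side of the market bears the larger share of a per-unit tax.

Buyers bear $2 per gallon; sellers bear $4 per gallon.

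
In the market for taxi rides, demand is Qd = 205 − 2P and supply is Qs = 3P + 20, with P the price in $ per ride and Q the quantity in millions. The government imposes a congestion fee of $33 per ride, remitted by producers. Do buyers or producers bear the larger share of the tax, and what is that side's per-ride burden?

Before the tax: set 205 − 2P = 3P + 20 → P* = $37, Q* = 131.
With the tax collected from producers, supply shifts: Qs = 3(P − 33) + 20.
Solving gives Q = 91.4 with buyers paying $56.8 and producers receiving $23.8 (the $33 wedge).
Per-ride burden: buyers $19.8, producers $13.2.
Buyers take the larger share because demand is less price-elastic here (demand slope 2 vs supply slope 3).

Buyers bear the larger share: $19.8 per ride.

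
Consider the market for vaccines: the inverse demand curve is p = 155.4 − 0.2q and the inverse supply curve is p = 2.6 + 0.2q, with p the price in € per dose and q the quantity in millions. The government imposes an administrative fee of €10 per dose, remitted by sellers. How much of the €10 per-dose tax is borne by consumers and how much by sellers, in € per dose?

Inverting to q(p) form: qd = 777 − 5p; qs = 5p − 13.
Without the tax, 777 − 5p = 5p − 13 gives 10p = 790, so p* = €79 and q* = 382.
With the tax collected from sellers, supply shifts: qs = 5(p − 10) − 13.
Solving gives q = 357 with consumers paying €84 and sellers receiving €74 (the €10 wedge).
Burden on consumers: €5; on sellers: €5. (They sum to €10.)
The less price-elastic side of the market bears the larger share of a per-unit tax.

Consumers bear €5 per dose; sellers bear €5 per dose.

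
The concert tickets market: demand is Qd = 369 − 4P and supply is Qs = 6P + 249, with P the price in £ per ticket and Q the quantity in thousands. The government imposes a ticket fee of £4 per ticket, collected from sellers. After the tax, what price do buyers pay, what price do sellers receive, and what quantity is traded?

Buyers pay £14.4; sellers receive £10.4; quantity = 311.4.

Without the tax, 369 − 4P = 6P + 249 gives 10P = 120, so P* = £12 and Q* = 321.
With the tax collected from sellers, supply shifts: Qs = 6(P − 4) + 249.
New equilibrium: buyers pay £14.4, sellers receive £10.4, Q = 311.4. (Wedge: Pb − Ps = 4.)
The less price-elastic side of the market bears the larger share of a per-unit tax.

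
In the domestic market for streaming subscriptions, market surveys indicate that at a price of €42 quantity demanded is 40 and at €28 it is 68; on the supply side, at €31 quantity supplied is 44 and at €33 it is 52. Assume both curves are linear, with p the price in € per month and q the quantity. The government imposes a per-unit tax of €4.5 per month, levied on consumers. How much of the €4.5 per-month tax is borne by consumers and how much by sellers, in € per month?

Demand slope: (68 − 40)/(28 − 42) = -2, so qd = 124 − 2p.
Supply slope: (52 − 44)/(33 − 31) = 4, so qs = 4p − 80.
Without the tax, 124 − 2p = 4p − 80 gives 6p = 204, so p* = €34 and q* = 56.
With the tax collected from consumers, demand (in seller-price terms) shifts: qd = 124 − 2(p + 4.5).
Solving gives q = 50 with consumers paying €37 and sellers receiving €32.5 (the €4.5 wedge).
Burden on consumers: €3; on sellers: €1.5. (They sum to €4.5.)
The less price-elastic side of the market bears the larger share of a per-unit tax.

Consumers bear €3 per month; sellers bear €1.5 per month.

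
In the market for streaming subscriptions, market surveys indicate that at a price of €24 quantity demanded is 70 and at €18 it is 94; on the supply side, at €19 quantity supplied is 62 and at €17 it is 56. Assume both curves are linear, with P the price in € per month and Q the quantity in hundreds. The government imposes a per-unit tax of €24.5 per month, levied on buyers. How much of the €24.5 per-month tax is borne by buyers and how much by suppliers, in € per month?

Demand slope: (94 − 70)/(18 − 24) = -4, so Qd = 166 − 4P.
Supply slope: (56 − 62)/(17 − 19) = 3, so Qs = 3P + 5.
Without the tax, 166 − 4P = 3P + 5 gives 7P = 161, so P* = €23 and Q* = 74.
With the tax collected from buyers, demand (in seller-price terms) shifts: Qd = 166 − 4(P + 24.5).
Solving gives Q = 32 with buyers paying €33.5 and suppliers receiving €9 (the €24.5 wedge).
Burden on buyers: €10.5; on suppliers: €14. (They sum to €24.5.)

Buyers bear €10.5 per month; suppliers bear €14 per month.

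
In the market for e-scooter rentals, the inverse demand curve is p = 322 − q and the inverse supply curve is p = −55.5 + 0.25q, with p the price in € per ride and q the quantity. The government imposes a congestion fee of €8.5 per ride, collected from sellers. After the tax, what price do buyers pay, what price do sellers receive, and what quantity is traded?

Buyers pay €26.8; sellers receive €18.3; quantity = 295.2.

Rewrite in direct form: qd = 322 − p and qs = 4p + 222.
Without the tax, 322 − p = 4p + 222 gives 5p = 100, so p* = €20 and q* = 302.
With the tax collected from sellers, supply shifts: qs = 4(p − 8.5) + 222.
Solving gives q = 295.2 with buyers paying €26.8 and sellers receiving €18.3 (the €8.5 wedge).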